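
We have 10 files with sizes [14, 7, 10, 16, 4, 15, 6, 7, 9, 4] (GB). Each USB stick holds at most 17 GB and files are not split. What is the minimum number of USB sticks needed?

6

Total = 16 + 15 + 14 + 10 + 9 + 7 + 7 + 6 + 4 + 4 = 92 GB.
Lower bound: ⌈92/17⌉ = 6 USB sticks.
A packing using 6 USB sticks:
  USB stick 1: 16 = 16
  USB stick 2: 15 = 15
  USB stick 3: 14 = 14
  USB stick 4: 10 + 7 = 17
  USB stick 5: 9 + 7 = 16
  USB stick 6: 6 + 4 + 4 = 14
This matches the lower bound, so 6 is optimal.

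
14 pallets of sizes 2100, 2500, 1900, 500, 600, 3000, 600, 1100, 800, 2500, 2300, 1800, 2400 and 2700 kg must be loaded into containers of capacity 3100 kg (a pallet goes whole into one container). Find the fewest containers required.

9

Total = 3000 + 2700 + 2500 + 2500 + 2400 + 2300 + 2100 + 1900 + 1800 + 1100 + 800 + 600 + 600 + 500 = 24800 kg.
Lower bound: ⌈24800/3100⌉ = 8 containers.
Also, 9 pallets each exceed 1550 kg, and no two of those can share a container, so at least 9 containers are needed.
A packing using 9 containers:
  container 1: 3000 = 3000
  container 2: 2700 = 2700
  container 3: 2500 + 600 = 3100
  container 4: 2500 + 600 = 3100
  container 5: 2400 + 500 = 2900
  container 6: 2300 + 800 = 3100
  container 7: 2100 = 2100
  container 8: 1900 + 1100 = 3000
  container 9: 1800 = 1800
This matches the lower bound, so 9 is optimal.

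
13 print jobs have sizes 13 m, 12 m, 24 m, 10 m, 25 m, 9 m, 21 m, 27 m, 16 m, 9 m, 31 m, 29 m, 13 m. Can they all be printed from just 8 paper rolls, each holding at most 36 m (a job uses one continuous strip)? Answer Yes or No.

Yes

A valid assignment using 8 paper rolls:
  roll 1: 31 = 31
  roll 2: 29 = 29
  roll 3: 27 + 9 = 36
  roll 4: 25 + 10 = 35
  roll 5: 24 + 12 = 36
  roll 6: 21 + 13 = 34
  roll 7: 16 + 13 = 29
  roll 8: 9 = 9
Every load is within 36 m, so 8 paper rolls suffice.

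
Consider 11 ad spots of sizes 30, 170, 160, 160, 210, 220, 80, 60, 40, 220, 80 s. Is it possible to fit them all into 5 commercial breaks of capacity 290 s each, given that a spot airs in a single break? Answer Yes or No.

No

Total = 1430 s; ⌈1430/290⌉ = 5.
6 ad spots each exceed half the capacity and cannot share a break, forcing at least 6 commercial breaks.
At least 6 commercial breaks are required, but only 5 are allowed.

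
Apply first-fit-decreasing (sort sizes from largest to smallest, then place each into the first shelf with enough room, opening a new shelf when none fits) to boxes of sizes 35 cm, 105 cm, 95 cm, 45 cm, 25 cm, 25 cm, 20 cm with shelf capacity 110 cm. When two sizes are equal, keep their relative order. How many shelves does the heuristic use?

Sorted descending: 105, 95, 45, 35, 25, 25, 20.
  105 → shelf 1 (new)  [load 105/110]
  95 → shelf 2 (new)  [load 95/110]
  45 → shelf 3 (new)  [load 45/110]
  35 → shelf 3  [load 80/110]
  25 → shelf 3  [load 105/110]
  25 → shelf 4 (new)  [load 25/110]
  20 → shelf 4  [load 45/110]
4 shelves opened.

4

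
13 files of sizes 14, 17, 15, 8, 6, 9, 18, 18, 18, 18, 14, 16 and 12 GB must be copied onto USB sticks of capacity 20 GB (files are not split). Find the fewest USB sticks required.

11

Total = 18 + 18 + 18 + 18 + 17 + 16 + 15 + 14 + 14 + 12 + 9 + 8 + 6 = 183 GB.
Lower bound: ⌈183/20⌉ = 10 USB sticks.
A packing using 11 USB sticks:
  USB stick 1: 18 = 18
  USB stick 2: 18 = 18
  USB stick 3: 18 = 18
  USB stick 4: 18 = 18
  USB stick 5: 17 = 17
  USB stick 6: 16 = 16
  USB stick 7: 15 = 15
  USB stick 8: 14 + 6 = 20
  USB stick 9: 14 = 14
  USB stick 10: 12 + 8 = 20
  USB stick 11: 9 = 9
No arrangement into 10 USB sticks stays within capacity, so 11 is optimal.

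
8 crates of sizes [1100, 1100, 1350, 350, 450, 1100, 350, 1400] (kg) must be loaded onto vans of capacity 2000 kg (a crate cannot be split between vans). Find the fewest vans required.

5

Total = 1400 + 1350 + 1100 + 1100 + 1100 + 450 + 350 + 350 = 7200 kg.
Lower bound: ⌈7200/2000⌉ = 4 vans.
Also, 5 crates each exceed 1000 kg, and no two of those can share a van, so at least 5 vans are needed.
A packing using 5 vans:
  van 1: 1400 + 450 = 1850
  van 2: 1350 + 350 = 1700
  van 3: 1100 + 350 = 1450
  van 4: 1100 = 1100
  van 5: 1100 = 1100
This matches the lower bound, so 5 is optimal.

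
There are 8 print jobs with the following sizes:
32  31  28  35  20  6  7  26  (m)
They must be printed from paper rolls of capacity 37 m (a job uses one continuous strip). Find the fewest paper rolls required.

Total = 35 + 32 + 31 + 28 + 26 + 20 + 7 + 6 = 185 m.
Lower bound: ⌈185/37⌉ = 5 paper rolls.
Also, 6 print jobs each exceed 37/2 m, and no two of those can share a roll, so at least 6 paper rolls are needed.
A packing using 6 paper rolls:
  roll 1: 35 = 35
  roll 2: 32 = 32
  roll 3: 31 + 6 = 37
  roll 4: 28 + 7 = 35
  roll 5: 26 = 26
  roll 6: 20 = 20
This matches the lower bound, so 6 is optimal.

6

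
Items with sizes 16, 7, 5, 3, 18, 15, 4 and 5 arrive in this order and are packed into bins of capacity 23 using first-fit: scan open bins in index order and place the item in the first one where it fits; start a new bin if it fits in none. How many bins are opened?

  16 → bin 1 (new)  [load 16/23]
  7 → bin 1  [load 23/23]
  5 → bin 2 (new)  [load 5/23]
  3 → bin 2  [load 8/23]
  18 → bin 3 (new)  [load 18/23]
  15 → bin 2  [load 23/23]
  4 → bin 3  [load 22/23]
  5 → bin 4 (new)  [load 5/23]
4 bins opened.

4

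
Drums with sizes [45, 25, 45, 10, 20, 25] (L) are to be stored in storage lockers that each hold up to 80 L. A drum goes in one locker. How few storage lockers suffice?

Total = 45 + 45 + 25 + 25 + 20 + 10 = 170 L.
Lower bound: ⌈170/80⌉ = 3 storage lockers.
A packing using 3 storage lockers:
  locker 1: 45 + 25 + 10 = 80
  locker 2: 45 + 25 = 70
  locker 3: 20 = 20
This matches the lower bound, so 3 is optimal.

3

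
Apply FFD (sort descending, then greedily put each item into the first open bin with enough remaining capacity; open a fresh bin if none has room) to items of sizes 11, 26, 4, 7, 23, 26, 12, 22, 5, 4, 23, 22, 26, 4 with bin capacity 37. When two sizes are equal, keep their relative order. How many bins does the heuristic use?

7

Sorted descending: 26, 26, 26, 23, 23, 22, 22, 12, 11, 7, 5, 4, 4, 4.
  26 → bin 1 (new)  [load 26/37]
  26 → bin 2 (new)  [load 26/37]
  26 → bin 3 (new)  [load 26/37]
  23 → bin 4 (new)  [load 23/37]
  23 → bin 5 (new)  [load 23/37]
  22 → bin 6 (new)  [load 22/37]
  22 → bin 7 (new)  [load 22/37]
  12 → bin 4  [load 35/37]
  11 → bin 1  [load 37/37]
  7 → bin 2  [load 33/37]
  5 → bin 3  [load 31/37]
  4 → bin 2  [load 37/37]
  4 → bin 3  [load 35/37]
  4 → bin 5  [load 27/37]
7 bins opened.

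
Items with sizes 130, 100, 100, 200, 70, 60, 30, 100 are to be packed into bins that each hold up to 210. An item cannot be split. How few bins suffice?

4

Total = 200 + 130 + 100 + 100 + 100 + 70 + 60 + 30 = 790.
Lower bound: ⌈790/210⌉ = 4 bins.
A packing using 4 bins:
  bin 1: 200 = 200
  bin 2: 130 + 70 = 200
  bin 3: 100 + 100 = 200
  bin 4: 100 + 60 + 30 = 190
This matches the lower bound, so 4 is optimal.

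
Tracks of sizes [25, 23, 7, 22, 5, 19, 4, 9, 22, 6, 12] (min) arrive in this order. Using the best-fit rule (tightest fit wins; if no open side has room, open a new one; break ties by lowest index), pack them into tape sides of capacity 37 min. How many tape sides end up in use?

5

  25 → side 1 (new)  [load 25/37]
  23 → side 2 (new)  [load 23/37]
  7 → side 1  [load 32/37]
  22 → side 3 (new)  [load 22/37]
  5 → side 1  [load 37/37]
  19 → side 4 (new)  [load 19/37]
  4 → side 2  [load 27/37]
  9 → side 2  [load 36/37]
  22 → side 5 (new)  [load 22/37]
  6 → side 3  [load 28/37]
  12 → side 5  [load 34/37]
5 tape sides opened.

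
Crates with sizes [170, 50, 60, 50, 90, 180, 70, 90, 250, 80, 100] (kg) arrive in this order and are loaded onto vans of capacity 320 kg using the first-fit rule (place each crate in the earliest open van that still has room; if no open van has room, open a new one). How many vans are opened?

  170 → van 1 (new)  [load 170/320]
  50 → van 1  [load 220/320]
  60 → van 1  [load 280/320]
  50 → van 2 (new)  [load 50/320]
  90 → van 2  [load 140/320]
  180 → van 2  [load 320/320]
  70 → van 3 (new)  [load 70/320]
  90 → van 3  [load 160/320]
  250 → van 4 (new)  [load 250/320]
  80 → van 3  [load 240/320]
  100 → van 5 (new)  [load 100/320]
5 vans opened.

5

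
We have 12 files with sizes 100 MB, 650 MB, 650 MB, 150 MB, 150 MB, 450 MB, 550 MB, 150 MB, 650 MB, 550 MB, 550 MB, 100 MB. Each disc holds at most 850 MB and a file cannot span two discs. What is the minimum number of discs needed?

7

Total = 650 + 650 + 650 + 550 + 550 + 550 + 450 + 150 + 150 + 150 + 100 + 100 = 4700 MB.
Lower bound: ⌈4700/850⌉ = 6 discs.
Also, 7 files each exceed 425 MB, and no two of those can share a disc, so at least 7 discs are needed.
A packing using 7 discs:
  disc 1: 650 + 150 = 800
  disc 2: 650 + 150 = 800
  disc 3: 650 + 150 = 800
  disc 4: 550 + 100 + 100 = 750
  disc 5: 550 = 550
  disc 6: 550 = 550
  disc 7: 450 = 450
This matches the lower bound, so 7 is optimal.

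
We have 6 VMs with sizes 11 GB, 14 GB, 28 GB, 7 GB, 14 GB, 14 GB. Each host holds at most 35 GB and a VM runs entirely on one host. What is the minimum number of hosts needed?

Total = 28 + 14 + 14 + 14 + 11 + 7 = 88 GB.
Lower bound: ⌈88/35⌉ = 3 hosts.
A packing using 3 hosts:
  host 1: 28 + 7 = 35
  host 2: 14 + 14 = 28
  host 3: 14 + 11 = 25
This matches the lower bound, so 3 is optimal.

3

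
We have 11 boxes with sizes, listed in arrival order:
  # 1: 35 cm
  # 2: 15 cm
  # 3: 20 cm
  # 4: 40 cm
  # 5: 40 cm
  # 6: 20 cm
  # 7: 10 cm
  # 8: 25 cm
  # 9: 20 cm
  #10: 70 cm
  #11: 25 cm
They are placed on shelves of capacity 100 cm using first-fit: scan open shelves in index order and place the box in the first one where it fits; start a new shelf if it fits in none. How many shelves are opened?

  35 → shelf 1 (new)  [load 35/100]
  15 → shelf 1  [load 50/100]
  20 → shelf 1  [load 70/100]
  40 → shelf 2 (new)  [load 40/100]
  40 → shelf 2  [load 80/100]
  20 → shelf 1  [load 90/100]
  10 → shelf 1  [load 100/100]
  25 → shelf 3 (new)  [load 25/100]
  20 → shelf 2  [load 100/100]
  70 → shelf 3  [load 95/100]
  25 → shelf 4 (new)  [load 25/100]
4 shelves opened.

4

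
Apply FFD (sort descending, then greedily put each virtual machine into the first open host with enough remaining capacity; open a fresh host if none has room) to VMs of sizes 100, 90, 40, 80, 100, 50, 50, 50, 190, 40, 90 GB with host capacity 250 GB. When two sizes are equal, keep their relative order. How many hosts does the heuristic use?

4

Sorted descending: 190, 100, 100, 90, 90, 80, 50, 50, 50, 40, 40.
  190 → host 1 (new)  [load 190/250]
  100 → host 2 (new)  [load 100/250]
  100 → host 2  [load 200/250]
  90 → host 3 (new)  [load 90/250]
  90 → host 3  [load 180/250]
  80 → host 4 (new)  [load 80/250]
  50 → host 1  [load 240/250]
  50 → host 2  [load 250/250]
  50 → host 3  [load 230/250]
  40 → host 4  [load 120/250]
  40 → host 4  [load 160/250]
4 hosts opened.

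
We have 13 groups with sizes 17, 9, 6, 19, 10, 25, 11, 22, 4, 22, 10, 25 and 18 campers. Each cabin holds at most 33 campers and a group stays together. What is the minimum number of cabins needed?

Total = 25 + 25 + 22 + 22 + 19 + 18 + 17 + 11 + 10 + 10 + 9 + 6 + 4 = 198 campers.
Lower bound: ⌈198/33⌉ = 6 cabins.
Also, 7 groups each exceed 33/2 campers, and no two of those can share a cabin, so at least 7 cabins are needed.
A packing using 7 cabins:
  cabin 1: 25 + 6 = 31
  cabin 2: 25 + 4 = 29
  cabin 3: 22 + 11 = 33
  cabin 4: 22 + 10 = 32
  cabin 5: 19 + 10 = 29
  cabin 6: 18 + 9 = 27
  cabin 7: 17 = 17
This matches the lower bound, so 7 is optimal.

7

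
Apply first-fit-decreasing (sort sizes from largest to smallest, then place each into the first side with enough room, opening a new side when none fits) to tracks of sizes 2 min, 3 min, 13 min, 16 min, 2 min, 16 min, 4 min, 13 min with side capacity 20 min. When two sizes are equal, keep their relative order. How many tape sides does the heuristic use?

Sorted descending: 16, 16, 13, 13, 4, 3, 2, 2.
  16 → side 1 (new)  [load 16/20]
  16 → side 2 (new)  [load 16/20]
  13 → side 3 (new)  [load 13/20]
  13 → side 4 (new)  [load 13/20]
  4 → side 1  [load 20/20]
  3 → side 2  [load 19/20]
  2 → side 3  [load 15/20]
  2 → side 3  [load 17/20]
4 tape sides opened.

4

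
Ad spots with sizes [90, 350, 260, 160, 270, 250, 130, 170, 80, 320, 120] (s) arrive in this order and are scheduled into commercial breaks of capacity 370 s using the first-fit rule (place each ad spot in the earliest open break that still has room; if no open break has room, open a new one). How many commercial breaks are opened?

  90 → break 1 (new)  [load 90/370]
  350 → break 2 (new)  [load 350/370]
  260 → break 1  [load 350/370]
  160 → break 3 (new)  [load 160/370]
  270 → break 4 (new)  [load 270/370]
  250 → break 5 (new)  [load 250/370]
  130 → break 3  [load 290/370]
  170 → break 6 (new)  [load 170/370]
  80 → break 3  [load 370/370]
  320 → break 7 (new)  [load 320/370]
  120 → break 5  [load 370/370]
7 commercial breaks opened.

7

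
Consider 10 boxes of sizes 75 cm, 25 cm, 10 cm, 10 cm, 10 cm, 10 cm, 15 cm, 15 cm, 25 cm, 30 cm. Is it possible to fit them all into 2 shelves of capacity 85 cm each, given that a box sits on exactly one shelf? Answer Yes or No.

Total = 225 cm; ⌈225/85⌉ = 3.
At least 3 shelves are required, but only 2 are allowed.

No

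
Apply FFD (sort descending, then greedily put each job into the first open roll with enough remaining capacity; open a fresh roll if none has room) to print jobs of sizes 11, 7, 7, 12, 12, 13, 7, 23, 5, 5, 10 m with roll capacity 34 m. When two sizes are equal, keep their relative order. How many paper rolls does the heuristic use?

4

Sorted descending: 23, 13, 12, 12, 11, 10, 7, 7, 7, 5, 5.
  23 → roll 1 (new)  [load 23/34]
  13 → roll 2 (new)  [load 13/34]
  12 → roll 2  [load 25/34]
  12 → roll 3 (new)  [load 12/34]
  11 → roll 1  [load 34/34]
  10 → roll 3  [load 22/34]
  7 → roll 2  [load 32/34]
  7 → roll 3  [load 29/34]
  7 → roll 4 (new)  [load 7/34]
  5 → roll 3  [load 34/34]
  5 → roll 4  [load 12/34]
4 paper rolls opened.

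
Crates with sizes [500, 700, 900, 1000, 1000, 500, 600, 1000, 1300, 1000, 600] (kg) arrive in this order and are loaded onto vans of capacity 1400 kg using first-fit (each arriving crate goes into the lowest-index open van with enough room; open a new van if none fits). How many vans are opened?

8

  500 → van 1 (new)  [load 500/1400]
  700 → van 1  [load 1200/1400]
  900 → van 2 (new)  [load 900/1400]
  1000 → van 3 (new)  [load 1000/1400]
  1000 → van 4 (new)  [load 1000/1400]
  500 → van 2  [load 1400/1400]
  600 → van 5 (new)  [load 600/1400]
  1000 → van 6 (new)  [load 1000/1400]
  1300 → van 7 (new)  [load 1300/1400]
  1000 → van 8 (new)  [load 1000/1400]
  600 → van 5  [load 1200/1400]
8 vans opened.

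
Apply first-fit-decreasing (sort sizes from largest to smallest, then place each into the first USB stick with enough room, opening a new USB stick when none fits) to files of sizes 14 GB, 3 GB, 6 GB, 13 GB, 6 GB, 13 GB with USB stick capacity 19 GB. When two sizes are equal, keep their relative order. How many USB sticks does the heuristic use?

Sorted descending: 14, 13, 13, 6, 6, 3.
  14 → USB stick 1 (new)  [load 14/19]
  13 → USB stick 2 (new)  [load 13/19]
  13 → USB stick 3 (new)  [load 13/19]
  6 → USB stick 2  [load 19/19]
  6 → USB stick 3  [load 19/19]
  3 → USB stick 1  [load 17/19]
3 USB sticks opened.

3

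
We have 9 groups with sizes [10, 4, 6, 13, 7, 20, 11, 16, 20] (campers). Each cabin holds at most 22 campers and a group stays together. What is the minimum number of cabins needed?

Total = 20 + 20 + 16 + 13 + 11 + 10 + 7 + 6 + 4 = 107 campers.
Lower bound: ⌈107/22⌉ = 5 cabins.
A packing using 6 cabins:
  cabin 1: 20 = 20
  cabin 2: 20 = 20
  cabin 3: 16 + 6 = 22
  cabin 4: 13 + 7 = 20
  cabin 5: 11 + 10 = 21
  cabin 6: 4 = 4
No arrangement into 5 cabins stays within capacity, so 6 is optimal.

6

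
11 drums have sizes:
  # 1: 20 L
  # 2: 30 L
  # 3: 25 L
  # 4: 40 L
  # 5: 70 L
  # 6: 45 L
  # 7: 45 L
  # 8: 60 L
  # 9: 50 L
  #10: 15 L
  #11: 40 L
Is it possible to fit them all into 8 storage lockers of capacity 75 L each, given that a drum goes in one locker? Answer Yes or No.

A valid assignment using 7 storage lockers:
  locker 1: 70 = 70
  locker 2: 60 + 15 = 75
  locker 3: 50 + 25 = 75
  locker 4: 45 + 30 = 75
  locker 5: 45 + 20 = 65
  locker 6: 40 = 40
  locker 7: 40 = 40
That uses only 7 ≤ 8, so 8 storage lockers are enough.

Yes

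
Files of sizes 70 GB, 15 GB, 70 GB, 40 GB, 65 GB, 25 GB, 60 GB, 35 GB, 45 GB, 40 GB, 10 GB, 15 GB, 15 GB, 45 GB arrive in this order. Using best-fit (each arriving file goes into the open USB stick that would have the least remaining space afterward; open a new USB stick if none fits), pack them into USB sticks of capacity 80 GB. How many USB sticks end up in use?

8

  70 → USB stick 1 (new)  [load 70/80]
  15 → USB stick 2 (new)  [load 15/80]
  70 → USB stick 3 (new)  [load 70/80]
  40 → USB stick 2  [load 55/80]
  65 → USB stick 4 (new)  [load 65/80]
  25 → USB stick 2  [load 80/80]
  60 → USB stick 5 (new)  [load 60/80]
  35 → USB stick 6 (new)  [load 35/80]
  45 → USB stick 6  [load 80/80]
  40 → USB stick 7 (new)  [load 40/80]
  10 → USB stick 1  [load 80/80]
  15 → USB stick 4  [load 80/80]
  15 → USB stick 5  [load 75/80]
  45 → USB stick 8 (new)  [load 45/80]
8 USB sticks opened.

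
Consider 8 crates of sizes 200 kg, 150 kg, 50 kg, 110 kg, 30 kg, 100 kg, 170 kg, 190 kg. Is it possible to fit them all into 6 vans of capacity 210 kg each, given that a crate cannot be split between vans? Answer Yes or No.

Yes

A valid assignment using 5 vans:
  van 1: 200 = 200
  van 2: 190 = 190
  van 3: 170 + 30 = 200
  van 4: 150 + 50 = 200
  van 5: 110 + 100 = 210
That uses only 5 ≤ 6, so 6 vans are enough.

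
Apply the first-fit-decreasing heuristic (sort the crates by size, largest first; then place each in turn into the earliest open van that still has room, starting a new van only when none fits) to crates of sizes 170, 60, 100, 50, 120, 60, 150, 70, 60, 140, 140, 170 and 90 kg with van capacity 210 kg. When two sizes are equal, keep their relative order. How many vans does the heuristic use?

Sorted descending: 170, 170, 150, 140, 140, 120, 100, 90, 70, 60, 60, 60, 50.
  170 → van 1 (new)  [load 170/210]
  170 → van 2 (new)  [load 170/210]
  150 → van 3 (new)  [load 150/210]
  140 → van 4 (new)  [load 140/210]
  140 → van 5 (new)  [load 140/210]
  120 → van 6 (new)  [load 120/210]
  100 → van 7 (new)  [load 100/210]
  90 → van 6  [load 210/210]
  70 → van 4  [load 210/210]
  60 → van 3  [load 210/210]
  60 → van 5  [load 200/210]
  60 → van 7  [load 160/210]
  50 → van 7  [load 210/210]
7 vans opened.

7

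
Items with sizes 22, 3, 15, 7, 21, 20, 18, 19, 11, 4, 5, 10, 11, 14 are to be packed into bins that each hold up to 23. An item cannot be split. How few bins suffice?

9

Total = 22 + 21 + 20 + 19 + 18 + 15 + 14 + 11 + 11 + 10 + 7 + 5 + 4 + 3 = 180.
Lower bound: ⌈180/23⌉ = 8 bins.
A packing using 9 bins:
  bin 1: 22 = 22
  bin 2: 21 = 21
  bin 3: 20 + 3 = 23
  bin 4: 19 + 4 = 23
  bin 5: 18 + 5 = 23
  bin 6: 15 + 7 = 22
  bin 7: 14 = 14
  bin 8: 11 + 11 = 22
  bin 9: 10 = 10
No arrangement into 8 bins stays within capacity, so 9 is optimal.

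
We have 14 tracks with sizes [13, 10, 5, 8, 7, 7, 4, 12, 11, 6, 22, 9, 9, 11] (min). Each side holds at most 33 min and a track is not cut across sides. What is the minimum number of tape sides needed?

Total = 22 + 13 + 12 + 11 + 11 + 10 + 9 + 9 + 8 + 7 + 7 + 6 + 5 + 4 = 134 min.
Lower bound: ⌈134/33⌉ = 5 tape sides.
A packing using 5 tape sides:
  side 1: 22 + 11 = 33
  side 2: 13 + 12 + 8 = 33
  side 3: 11 + 10 + 9 = 30
  side 4: 9 + 7 + 7 + 6 + 4 = 33
  side 5: 5 = 5
This matches the lower bound, so 5 is optimal.

5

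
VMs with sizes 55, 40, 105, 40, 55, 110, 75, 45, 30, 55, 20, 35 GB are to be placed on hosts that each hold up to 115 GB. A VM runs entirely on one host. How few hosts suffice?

6

Total = 110 + 105 + 75 + 55 + 55 + 55 + 45 + 40 + 40 + 35 + 30 + 20 = 665 GB.
Lower bound: ⌈665/115⌉ = 6 hosts.
A packing using 6 hosts:
  host 1: 110 = 110
  host 2: 105 = 105
  host 3: 75 + 40 = 115
  host 4: 55 + 55 = 110
  host 5: 55 + 40 + 20 = 115
  host 6: 45 + 35 + 30 = 110
This matches the lower bound, so 6 is optimal.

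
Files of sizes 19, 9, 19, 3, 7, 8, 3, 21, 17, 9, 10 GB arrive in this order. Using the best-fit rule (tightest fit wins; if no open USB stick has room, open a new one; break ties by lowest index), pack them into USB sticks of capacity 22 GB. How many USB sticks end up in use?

  19 → USB stick 1 (new)  [load 19/22]
  9 → USB stick 2 (new)  [load 9/22]
  19 → USB stick 3 (new)  [load 19/22]
  3 → USB stick 1  [load 22/22]
  7 → USB stick 2  [load 16/22]
  8 → USB stick 4 (new)  [load 8/22]
  3 → USB stick 3  [load 22/22]
  21 → USB stick 5 (new)  [load 21/22]
  17 → USB stick 6 (new)  [load 17/22]
  9 → USB stick 4  [load 17/22]
  10 → USB stick 7 (new)  [load 10/22]
7 USB sticks opened.

7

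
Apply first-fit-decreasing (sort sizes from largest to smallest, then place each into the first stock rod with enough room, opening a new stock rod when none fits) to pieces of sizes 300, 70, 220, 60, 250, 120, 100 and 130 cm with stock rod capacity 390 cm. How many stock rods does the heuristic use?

Sorted descending: 300, 250, 220, 130, 120, 100, 70, 60.
  300 → stock rod 1 (new)  [load 300/390]
  250 → stock rod 2 (new)  [load 250/390]
  220 → stock rod 3 (new)  [load 220/390]
  130 → stock rod 2  [load 380/390]
  120 → stock rod 3  [load 340/390]
  100 → stock rod 4 (new)  [load 100/390]
  70 → stock rod 1  [load 370/390]
  60 → stock rod 4  [load 160/390]
4 stock rods opened.

4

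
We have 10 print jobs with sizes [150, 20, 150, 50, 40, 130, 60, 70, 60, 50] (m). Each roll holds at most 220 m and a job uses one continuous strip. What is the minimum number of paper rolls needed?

Total = 150 + 150 + 130 + 70 + 60 + 60 + 50 + 50 + 40 + 20 = 780 m.
Lower bound: ⌈780/220⌉ = 4 paper rolls.
A packing using 4 paper rolls:
  roll 1: 150 + 70 = 220
  roll 2: 150 + 60 = 210
  roll 3: 130 + 60 + 20 = 210
  roll 4: 50 + 50 + 40 = 140
This matches the lower bound, so 4 is optimal.

4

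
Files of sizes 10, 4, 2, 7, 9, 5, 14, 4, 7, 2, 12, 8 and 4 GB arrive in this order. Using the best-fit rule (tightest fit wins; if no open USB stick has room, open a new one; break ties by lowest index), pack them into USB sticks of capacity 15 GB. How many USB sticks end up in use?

  10 → USB stick 1 (new)  [load 10/15]
  4 → USB stick 1  [load 14/15]
  2 → USB stick 2 (new)  [load 2/15]
  7 → USB stick 2  [load 9/15]
  9 → USB stick 3 (new)  [load 9/15]
  5 → USB stick 2  [load 14/15]
  14 → USB stick 4 (new)  [load 14/15]
  4 → USB stick 3  [load 13/15]
  7 → USB stick 5 (new)  [load 7/15]
  2 → USB stick 3  [load 15/15]
  12 → USB stick 6 (new)  [load 12/15]
  8 → USB stick 5  [load 15/15]
  4 → USB stick 7 (new)  [load 4/15]
7 USB sticks opened.

7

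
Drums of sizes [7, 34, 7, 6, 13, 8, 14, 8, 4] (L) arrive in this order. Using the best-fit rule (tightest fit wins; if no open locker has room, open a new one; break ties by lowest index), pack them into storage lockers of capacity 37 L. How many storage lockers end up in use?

  7 → locker 1 (new)  [load 7/37]
  34 → locker 2 (new)  [load 34/37]
  7 → locker 1  [load 14/37]
  6 → locker 1  [load 20/37]
  13 → locker 1  [load 33/37]
  8 → locker 3 (new)  [load 8/37]
  14 → locker 3  [load 22/37]
  8 → locker 3  [load 30/37]
  4 → locker 1  [load 37/37]
3 storage lockers opened.

3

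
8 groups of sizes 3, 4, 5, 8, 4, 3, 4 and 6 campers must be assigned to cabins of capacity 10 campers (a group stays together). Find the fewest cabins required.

4

Total = 8 + 6 + 5 + 4 + 4 + 4 + 3 + 3 = 37 campers.
Lower bound: ⌈37/10⌉ = 4 cabins.
A packing using 4 cabins:
  cabin 1: 8 = 8
  cabin 2: 6 + 4 = 10
  cabin 3: 5 + 4 = 9
  cabin 4: 4 + 3 + 3 = 10
This matches the lower bound, so 4 is optimal.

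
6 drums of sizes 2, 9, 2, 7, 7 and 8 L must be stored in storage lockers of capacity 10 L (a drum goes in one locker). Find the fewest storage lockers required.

Total = 9 + 8 + 7 + 7 + 2 + 2 = 35 L.
Lower bound: ⌈35/10⌉ = 4 storage lockers.
A packing using 4 storage lockers:
  locker 1: 9 = 9
  locker 2: 8 + 2 = 10
  locker 3: 7 + 2 = 9
  locker 4: 7 = 7
This matches the lower bound, so 4 is optimal.

4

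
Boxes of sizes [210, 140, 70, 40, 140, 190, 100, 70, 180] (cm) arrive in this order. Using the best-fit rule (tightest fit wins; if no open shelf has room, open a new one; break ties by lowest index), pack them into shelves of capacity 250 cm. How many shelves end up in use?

  210 → shelf 1 (new)  [load 210/250]
  140 → shelf 2 (new)  [load 140/250]
  70 → shelf 2  [load 210/250]
  40 → shelf 1  [load 250/250]
  140 → shelf 3 (new)  [load 140/250]
  190 → shelf 4 (new)  [load 190/250]
  100 → shelf 3  [load 240/250]
  70 → shelf 5 (new)  [load 70/250]
  180 → shelf 5  [load 250/250]
5 shelves opened.

5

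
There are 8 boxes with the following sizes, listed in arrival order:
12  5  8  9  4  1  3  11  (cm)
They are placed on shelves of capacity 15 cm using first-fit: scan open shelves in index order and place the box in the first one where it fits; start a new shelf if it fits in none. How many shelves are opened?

4

  12 → shelf 1 (new)  [load 12/15]
  5 → shelf 2 (new)  [load 5/15]
  8 → shelf 2  [load 13/15]
  9 → shelf 3 (new)  [load 9/15]
  4 → shelf 3  [load 13/15]
  1 → shelf 1  [load 13/15]
  3 → shelf 4 (new)  [load 3/15]
  11 → shelf 4  [load 14/15]
4 shelves opened.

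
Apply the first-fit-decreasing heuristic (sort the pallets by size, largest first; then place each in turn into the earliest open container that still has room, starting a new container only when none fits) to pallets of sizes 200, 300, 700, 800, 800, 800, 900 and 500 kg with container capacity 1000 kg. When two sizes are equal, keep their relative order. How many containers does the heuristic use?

6

Sorted descending: 900, 800, 800, 800, 700, 500, 300, 200.
  900 → container 1 (new)  [load 900/1000]
  800 → container 2 (new)  [load 800/1000]
  800 → container 3 (new)  [load 800/1000]
  800 → container 4 (new)  [load 800/1000]
  700 → container 5 (new)  [load 700/1000]
  500 → container 6 (new)  [load 500/1000]
  300 → container 5  [load 1000/1000]
  200 → container 2  [load 1000/1000]
6 containers opened.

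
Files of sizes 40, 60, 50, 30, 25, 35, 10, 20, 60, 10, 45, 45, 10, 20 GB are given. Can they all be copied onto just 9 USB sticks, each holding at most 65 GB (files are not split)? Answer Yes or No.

Yes

A valid assignment using 8 USB sticks:
  USB stick 1: 60 = 60
  USB stick 2: 60 = 60
  USB stick 3: 50 + 10 = 60
  USB stick 4: 45 + 20 = 65
  USB stick 5: 45 + 20 = 65
  USB stick 6: 40 + 25 = 65
  USB stick 7: 35 + 30 = 65
  USB stick 8: 10 + 10 = 20
That uses only 8 ≤ 9, so 9 USB sticks are enough.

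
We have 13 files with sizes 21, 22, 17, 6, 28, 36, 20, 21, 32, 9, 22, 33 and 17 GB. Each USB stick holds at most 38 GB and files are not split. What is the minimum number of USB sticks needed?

Total = 36 + 33 + 32 + 28 + 22 + 22 + 21 + 21 + 20 + 17 + 17 + 9 + 6 = 284 GB.
Lower bound: ⌈284/38⌉ = 8 USB sticks.
Also, 9 files each exceed 19 GB, and no two of those can share a USB stick, so at least 9 USB sticks are needed.
A packing using 9 USB sticks:
  USB stick 1: 36 = 36
  USB stick 2: 33 = 33
  USB stick 3: 32 + 6 = 38
  USB stick 4: 28 + 9 = 37
  USB stick 5: 22 = 22
  USB stick 6: 22 = 22
  USB stick 7: 21 + 17 = 38
  USB stick 8: 21 + 17 = 38
  USB stick 9: 20 = 20
This matches the lower bound, so 9 is optimal.

9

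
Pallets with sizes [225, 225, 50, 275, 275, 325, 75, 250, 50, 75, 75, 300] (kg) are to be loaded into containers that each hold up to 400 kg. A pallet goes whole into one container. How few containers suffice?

7

Total = 325 + 300 + 275 + 275 + 250 + 225 + 225 + 75 + 75 + 75 + 50 + 50 = 2200 kg.
Lower bound: ⌈2200/400⌉ = 6 containers.
Also, 7 pallets each exceed 200 kg, and no two of those can share a container, so at least 7 containers are needed.
A packing using 7 containers:
  container 1: 325 + 75 = 400
  container 2: 300 + 75 = 375
  container 3: 275 + 75 + 50 = 400
  container 4: 275 + 50 = 325
  container 5: 250 = 250
  container 6: 225 = 225
  container 7: 225 = 225
This matches the lower bound, so 7 is optimal.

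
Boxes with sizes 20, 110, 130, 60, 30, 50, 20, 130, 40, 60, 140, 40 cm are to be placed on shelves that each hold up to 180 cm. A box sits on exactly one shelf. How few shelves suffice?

5

Total = 140 + 130 + 130 + 110 + 60 + 60 + 50 + 40 + 40 + 30 + 20 + 20 = 830 cm.
Lower bound: ⌈830/180⌉ = 5 shelves.
A packing using 5 shelves:
  shelf 1: 140 + 40 = 180
  shelf 2: 130 + 50 = 180
  shelf 3: 130 + 40 = 170
  shelf 4: 110 + 60 = 170
  shelf 5: 60 + 30 + 20 + 20 = 130
This matches the lower bound, so 5 is optimal.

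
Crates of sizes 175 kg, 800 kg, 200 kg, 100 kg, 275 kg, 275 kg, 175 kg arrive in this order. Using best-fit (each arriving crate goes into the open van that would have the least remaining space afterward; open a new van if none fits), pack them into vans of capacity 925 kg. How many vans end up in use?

3

  175 → van 1 (new)  [load 175/925]
  800 → van 2 (new)  [load 800/925]
  200 → van 1  [load 375/925]
  100 → van 2  [load 900/925]
  275 → van 1  [load 650/925]
  275 → van 1  [load 925/925]
  175 → van 3 (new)  [load 175/925]
3 vans opened.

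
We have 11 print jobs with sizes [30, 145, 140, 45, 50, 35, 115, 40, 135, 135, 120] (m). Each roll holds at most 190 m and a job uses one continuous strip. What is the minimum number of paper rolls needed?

Total = 145 + 140 + 135 + 135 + 120 + 115 + 50 + 45 + 40 + 35 + 30 = 990 m.
Lower bound: ⌈990/190⌉ = 6 paper rolls.
A packing using 6 paper rolls:
  roll 1: 145 + 45 = 190
  roll 2: 140 + 50 = 190
  roll 3: 135 + 40 = 175
  roll 4: 135 + 35 = 170
  roll 5: 120 + 30 = 150
  roll 6: 115 = 115
This matches the lower bound, so 6 is optimal.

6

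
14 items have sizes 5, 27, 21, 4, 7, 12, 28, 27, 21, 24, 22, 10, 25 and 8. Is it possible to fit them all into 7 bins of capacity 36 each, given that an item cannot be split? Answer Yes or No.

Total = 241; ⌈241/36⌉ = 7.
8 items each exceed half the capacity and cannot share a bin, forcing at least 8 bins.
At least 8 bins are required, but only 7 are allowed.

No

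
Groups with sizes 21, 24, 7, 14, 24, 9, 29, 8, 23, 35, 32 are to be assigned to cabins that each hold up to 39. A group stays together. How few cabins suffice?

7

Total = 35 + 32 + 29 + 24 + 24 + 23 + 21 + 14 + 9 + 8 + 7 = 226.
Lower bound: ⌈226/39⌉ = 6 cabins.
Also, 7 groups each exceed 39/2, and no two of those can share a cabin, so at least 7 cabins are needed.
A packing using 7 cabins:
  cabin 1: 35 = 35
  cabin 2: 32 + 7 = 39
  cabin 3: 29 + 9 = 38
  cabin 4: 24 + 14 = 38
  cabin 5: 24 + 8 = 32
  cabin 6: 23 = 23
  cabin 7: 21 = 21
This matches the lower bound, so 7 is optimal.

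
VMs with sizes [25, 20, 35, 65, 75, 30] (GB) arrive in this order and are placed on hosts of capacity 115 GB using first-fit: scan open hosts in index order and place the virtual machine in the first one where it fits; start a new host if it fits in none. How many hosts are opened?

3

  25 → host 1 (new)  [load 25/115]
  20 → host 1  [load 45/115]
  35 → host 1  [load 80/115]
  65 → host 2 (new)  [load 65/115]
  75 → host 3 (new)  [load 75/115]
  30 → host 1  [load 110/115]
3 hosts opened.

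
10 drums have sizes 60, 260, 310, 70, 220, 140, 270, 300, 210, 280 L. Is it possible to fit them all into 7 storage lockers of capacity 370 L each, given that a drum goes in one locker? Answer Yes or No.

Yes

A valid assignment using 7 storage lockers:
  locker 1: 310 + 60 = 370
  locker 2: 300 + 70 = 370
  locker 3: 280 = 280
  locker 4: 270 = 270
  locker 5: 260 = 260
  locker 6: 220 + 140 = 360
  locker 7: 210 = 210
Every load is within 370 L, so 7 storage lockers suffice.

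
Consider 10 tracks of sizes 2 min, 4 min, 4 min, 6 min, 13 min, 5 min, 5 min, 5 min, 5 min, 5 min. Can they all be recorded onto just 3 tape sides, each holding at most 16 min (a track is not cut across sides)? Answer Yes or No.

No

Total = 54 min; ⌈54/16⌉ = 4.
At least 4 tape sides are required, but only 3 are allowed.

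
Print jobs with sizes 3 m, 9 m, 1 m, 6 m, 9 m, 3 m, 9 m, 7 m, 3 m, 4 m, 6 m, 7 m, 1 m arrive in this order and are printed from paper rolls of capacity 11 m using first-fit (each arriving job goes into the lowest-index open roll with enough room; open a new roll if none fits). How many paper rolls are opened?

  3 → roll 1 (new)  [load 3/11]
  9 → roll 2 (new)  [load 9/11]
  1 → roll 1  [load 4/11]
  6 → roll 1  [load 10/11]
  9 → roll 3 (new)  [load 9/11]
  3 → roll 4 (new)  [load 3/11]
  9 → roll 5 (new)  [load 9/11]
  7 → roll 4  [load 10/11]
  3 → roll 6 (new)  [load 3/11]
  4 → roll 6  [load 7/11]
  6 → roll 7 (new)  [load 6/11]
  7 → roll 8 (new)  [load 7/11]
  1 → roll 1  [load 11/11]
8 paper rolls opened.

8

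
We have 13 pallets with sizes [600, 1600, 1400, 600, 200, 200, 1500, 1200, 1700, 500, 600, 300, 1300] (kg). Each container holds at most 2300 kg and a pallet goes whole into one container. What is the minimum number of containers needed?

Total = 1700 + 1600 + 1500 + 1400 + 1300 + 1200 + 600 + 600 + 600 + 500 + 300 + 200 + 200 = 11700 kg.
Lower bound: ⌈11700/2300⌉ = 6 containers.
A packing using 6 containers:
  container 1: 1700 + 600 = 2300
  container 2: 1600 + 600 = 2200
  container 3: 1500 + 600 + 200 = 2300
  container 4: 1400 + 500 + 300 = 2200
  container 5: 1300 + 200 = 1500
  container 6: 1200 = 1200
This matches the lower bound, so 6 is optimal.

6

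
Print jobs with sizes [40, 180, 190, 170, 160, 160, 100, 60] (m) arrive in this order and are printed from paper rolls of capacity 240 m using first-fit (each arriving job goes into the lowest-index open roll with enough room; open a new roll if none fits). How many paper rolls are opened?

6

  40 → roll 1 (new)  [load 40/240]
  180 → roll 1  [load 220/240]
  190 → roll 2 (new)  [load 190/240]
  170 → roll 3 (new)  [load 170/240]
  160 → roll 4 (new)  [load 160/240]
  160 → roll 5 (new)  [load 160/240]
  100 → roll 6 (new)  [load 100/240]
  60 → roll 3  [load 230/240]
6 paper rolls opened.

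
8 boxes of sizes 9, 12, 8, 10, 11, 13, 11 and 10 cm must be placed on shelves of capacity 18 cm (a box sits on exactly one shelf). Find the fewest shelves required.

7

Total = 13 + 12 + 11 + 11 + 10 + 10 + 9 + 8 = 84 cm.
Lower bound: ⌈84/18⌉ = 5 shelves.
Also, 6 boxes each exceed 9 cm, and no two of those can share a shelf, so at least 6 shelves are needed.
A packing using 7 shelves:
  shelf 1: 13 = 13
  shelf 2: 12 = 12
  shelf 3: 11 = 11
  shelf 4: 11 = 11
  shelf 5: 10 + 8 = 18
  shelf 6: 10 = 10
  shelf 7: 9 = 9
No arrangement into 6 shelves stays within capacity, so 7 is optimal.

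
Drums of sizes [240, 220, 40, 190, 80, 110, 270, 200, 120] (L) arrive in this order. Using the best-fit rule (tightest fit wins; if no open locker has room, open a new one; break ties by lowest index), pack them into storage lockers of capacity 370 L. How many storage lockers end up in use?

5

  240 → locker 1 (new)  [load 240/370]
  220 → locker 2 (new)  [load 220/370]
  40 → locker 1  [load 280/370]
  190 → locker 3 (new)  [load 190/370]
  80 → locker 1  [load 360/370]
  110 → locker 2  [load 330/370]
  270 → locker 4 (new)  [load 270/370]
  200 → locker 5 (new)  [load 200/370]
  120 → locker 5  [load 320/370]
5 storage lockers opened.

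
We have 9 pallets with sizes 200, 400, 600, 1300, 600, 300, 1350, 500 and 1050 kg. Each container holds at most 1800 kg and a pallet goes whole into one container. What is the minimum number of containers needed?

4

Total = 1350 + 1300 + 1050 + 600 + 600 + 500 + 400 + 300 + 200 = 6300 kg.
Lower bound: ⌈6300/1800⌉ = 4 containers.
A packing using 4 containers:
  container 1: 1350 + 400 = 1750
  container 2: 1300 + 500 = 1800
  container 3: 1050 + 600 = 1650
  container 4: 600 + 300 + 200 = 1100
This matches the lower bound, so 4 is optimal.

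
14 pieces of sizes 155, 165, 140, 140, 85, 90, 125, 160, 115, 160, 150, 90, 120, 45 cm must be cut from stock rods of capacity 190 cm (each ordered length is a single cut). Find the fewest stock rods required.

Total = 165 + 160 + 160 + 155 + 150 + 140 + 140 + 125 + 120 + 115 + 90 + 90 + 85 + 45 = 1740 cm.
Lower bound: ⌈1740/190⌉ = 10 stock rods.
A packing using 12 stock rods:
  stock rod 1: 165 = 165
  stock rod 2: 160 = 160
  stock rod 3: 160 = 160
  stock rod 4: 155 = 155
  stock rod 5: 150 = 150
  stock rod 6: 140 + 45 = 185
  stock rod 7: 140 = 140
  stock rod 8: 125 = 125
  stock rod 9: 120 = 120
  stock rod 10: 115 = 115
  stock rod 11: 90 + 90 = 180
  stock rod 12: 85 = 85
No arrangement into 11 stock rods stays within capacity, so 12 is optimal.

12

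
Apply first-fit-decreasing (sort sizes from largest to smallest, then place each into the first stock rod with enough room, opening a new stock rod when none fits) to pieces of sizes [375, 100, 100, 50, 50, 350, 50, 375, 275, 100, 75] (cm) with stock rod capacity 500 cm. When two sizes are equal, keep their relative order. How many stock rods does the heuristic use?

Sorted descending: 375, 375, 350, 275, 100, 100, 100, 75, 50, 50, 50.
  375 → stock rod 1 (new)  [load 375/500]
  375 → stock rod 2 (new)  [load 375/500]
  350 → stock rod 3 (new)  [load 350/500]
  275 → stock rod 4 (new)  [load 275/500]
  100 → stock rod 1  [load 475/500]
  100 → stock rod 2  [load 475/500]
  100 → stock rod 3  [load 450/500]
  75 → stock rod 4  [load 350/500]
  50 → stock rod 3  [load 500/500]
  50 → stock rod 4  [load 400/500]
  50 → stock rod 4  [load 450/500]
4 stock rods opened.

4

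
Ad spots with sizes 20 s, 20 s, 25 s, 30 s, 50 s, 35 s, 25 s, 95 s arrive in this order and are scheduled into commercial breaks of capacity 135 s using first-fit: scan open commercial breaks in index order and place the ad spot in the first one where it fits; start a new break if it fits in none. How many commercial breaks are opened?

3

  20 → break 1 (new)  [load 20/135]
  20 → break 1  [load 40/135]
  25 → break 1  [load 65/135]
  30 → break 1  [load 95/135]
  50 → break 2 (new)  [load 50/135]
  35 → break 1  [load 130/135]
  25 → break 2  [load 75/135]
  95 → break 3 (new)  [load 95/135]
3 commercial breaks opened.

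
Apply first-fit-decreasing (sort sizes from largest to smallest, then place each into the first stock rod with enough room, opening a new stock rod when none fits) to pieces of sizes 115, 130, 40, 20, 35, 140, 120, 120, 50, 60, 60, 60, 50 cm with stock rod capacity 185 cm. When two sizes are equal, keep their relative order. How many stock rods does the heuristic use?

Sorted descending: 140, 130, 120, 120, 115, 60, 60, 60, 50, 50, 40, 35, 20.
  140 → stock rod 1 (new)  [load 140/185]
  130 → stock rod 2 (new)  [load 130/185]
  120 → stock rod 3 (new)  [load 120/185]
  120 → stock rod 4 (new)  [load 120/185]
  115 → stock rod 5 (new)  [load 115/185]
  60 → stock rod 3  [load 180/185]
  60 → stock rod 4  [load 180/185]
  60 → stock rod 5  [load 175/185]
  50 → stock rod 2  [load 180/185]
  50 → stock rod 6 (new)  [load 50/185]
  40 → stock rod 1  [load 180/185]
  35 → stock rod 6  [load 85/185]
  20 → stock rod 6  [load 105/185]
6 stock rods opened.

6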